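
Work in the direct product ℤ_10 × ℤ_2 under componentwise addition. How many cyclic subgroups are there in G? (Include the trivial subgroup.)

Each element a generates a cyclic subgroup ⟨a⟩; distinct elements may generate the same one (a cyclic group of order d has φ(d) generators).
Cyclic subgroups by order — order 1: 1; order 2: 3; order 5: 1; order 10: 3.
Total: 8.

8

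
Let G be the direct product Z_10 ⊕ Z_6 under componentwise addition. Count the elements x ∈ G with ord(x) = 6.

An element (a,b) has order lcm(ord(a), ord(b)); count pairs with lcm equal to 6.
Enumerating gives 6 such elements.

6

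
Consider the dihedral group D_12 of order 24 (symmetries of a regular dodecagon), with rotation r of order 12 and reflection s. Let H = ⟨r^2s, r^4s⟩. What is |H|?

12

|⟨r^2s⟩| = 2 and |⟨r^4s⟩| = 2, so |H| is a multiple of lcm(2, 2) = 2 and divides |G| = 24.
Closing under the operation: H = {e, r^2, r^4, r^6, r^8, r^10, s, r^2s, r^4s, r^6s, r^8s, r^10s}, so |H| = 12.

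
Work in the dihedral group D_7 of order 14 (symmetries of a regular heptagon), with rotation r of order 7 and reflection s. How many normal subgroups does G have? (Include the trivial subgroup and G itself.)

G has 10 subgroups. Checking conjugation-invariance by order — order 1: 1/1 normal; order 2: 0/7 normal; order 7: 1/1 normal; order 14: 1/1 normal.
Total normal subgroups: 3.

3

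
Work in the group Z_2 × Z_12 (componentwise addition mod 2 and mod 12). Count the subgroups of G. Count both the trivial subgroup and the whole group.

|G| = 24, so by Lagrange every subgroup order divides 24. Divisors: 1, 2, 3, 4, 6, 8, 12, 24.
Subgroups by order — order 1: 1; order 2: 3; order 3: 1; order 4: 3; order 6: 3; order 8: 1; order 12: 3; order 24: 1.
Total: 1 + 3 + 1 + 3 + 3 + 1 + 3 + 1 = 16.

16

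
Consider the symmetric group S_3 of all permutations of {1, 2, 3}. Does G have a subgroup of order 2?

Yes

2 | 6. A subgroup of order 2 is {e, (1 2)}.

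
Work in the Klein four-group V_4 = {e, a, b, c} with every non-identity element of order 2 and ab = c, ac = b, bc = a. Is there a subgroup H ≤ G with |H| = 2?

2 | 4. A subgroup of order 2 is {e, a}.

Yes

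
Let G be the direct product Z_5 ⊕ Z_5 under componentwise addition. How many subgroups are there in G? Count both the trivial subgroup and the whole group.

|G| = 25, so by Lagrange every subgroup order divides 25. Divisors: 1, 5, 25.
Subgroups by order — order 1: 1; order 5: 6; order 25: 1.
Total: 1 + 6 + 1 = 8.

8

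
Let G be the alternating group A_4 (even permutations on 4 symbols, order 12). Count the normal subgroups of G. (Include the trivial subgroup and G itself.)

G has 10 subgroups. Checking conjugation-invariance by order — order 1: 1/1 normal; order 2: 0/3 normal; order 3: 0/4 normal; order 4: 1/1 normal; order 12: 1/1 normal.
Total normal subgroups: 3.

3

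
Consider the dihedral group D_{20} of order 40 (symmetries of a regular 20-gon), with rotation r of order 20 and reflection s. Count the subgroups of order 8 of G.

5

|G| = 40 and 8 | 40, so subgroups of order 8 are possible by Lagrange.
The subgroups of order 8 are: {e, r^5, r^10, r^15, s, r^5s, r^10s, r^15s}; {e, r^5, r^10, r^15, rs, r^6s, r^11s, r^16s}; {e, r^5, r^10, r^15, r^2s, r^7s, r^12s, r^17s}; {e, r^5, r^10, r^15, r^3s, r^8s, r^13s, r^18s}; … (5 in all).
So G has 5 subgroups of order 8.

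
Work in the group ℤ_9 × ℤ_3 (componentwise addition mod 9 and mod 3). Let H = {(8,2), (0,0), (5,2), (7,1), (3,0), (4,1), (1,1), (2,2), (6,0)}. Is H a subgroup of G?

|H| = 9 divides |G| = 27, consistent with Lagrange.
H contains the identity, every element's inverse is in H, and H is closed under +: it is a subgroup.
In fact H = ⟨(7,1)⟩.

Yes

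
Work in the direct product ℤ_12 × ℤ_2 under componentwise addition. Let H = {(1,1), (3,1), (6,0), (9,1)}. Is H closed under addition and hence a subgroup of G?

No

The identity (0,0) ∉ H, so H is not a subgroup.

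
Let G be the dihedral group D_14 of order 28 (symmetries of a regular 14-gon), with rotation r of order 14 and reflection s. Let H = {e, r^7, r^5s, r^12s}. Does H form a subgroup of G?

Yes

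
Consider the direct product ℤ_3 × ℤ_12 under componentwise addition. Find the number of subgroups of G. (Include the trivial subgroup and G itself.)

|G| = 36, so by Lagrange every subgroup order divides 36. Divisors: 1, 2, 3, 4, 6, 9, 12, 18, 36.
Subgroups by order — order 1: 1; order 2: 1; order 3: 4; order 4: 1; order 6: 4; order 9: 1; order 12: 4; order 18: 1; order 36: 1.
Total: 1 + 1 + 4 + 1 + 4 + 1 + 4 + 1 + 1 = 18.

18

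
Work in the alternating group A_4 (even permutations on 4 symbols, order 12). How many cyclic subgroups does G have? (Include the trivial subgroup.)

Each element a generates a cyclic subgroup ⟨a⟩; distinct elements may generate the same one (a cyclic group of order d has φ(d) generators).
Cyclic subgroups by order — order 1: 1; order 2: 3; order 3: 4.
Total: 8.

8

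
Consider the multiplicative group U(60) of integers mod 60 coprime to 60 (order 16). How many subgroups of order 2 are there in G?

7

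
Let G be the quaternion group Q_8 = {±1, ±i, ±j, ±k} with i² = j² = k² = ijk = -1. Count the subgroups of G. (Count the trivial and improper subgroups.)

6

|G| = 8, so by Lagrange every subgroup order divides 8. Divisors: 1, 2, 4, 8.
Subgroups by order — order 1: 1; order 2: 1; order 4: 3; order 8: 1.
Total: 1 + 1 + 3 + 1 = 6.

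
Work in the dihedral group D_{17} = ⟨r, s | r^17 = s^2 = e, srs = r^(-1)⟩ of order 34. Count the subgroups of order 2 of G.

17

|G| = 34 and 2 | 34, so subgroups of order 2 are possible by Lagrange.
The subgroups of order 2 are: {e, r^10s}; {e, r^11s}; {e, r^12s}; {e, r^13s}; … (17 in all).
So G has 17 subgroups of order 2.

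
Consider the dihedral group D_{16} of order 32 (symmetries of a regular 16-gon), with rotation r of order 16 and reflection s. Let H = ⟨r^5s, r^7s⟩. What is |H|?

|⟨r^5s⟩| = 2 and |⟨r^7s⟩| = 2, so |H| is a multiple of lcm(2, 2) = 2 and divides |G| = 32.
Closing under the operation: H = {e, r^2, r^4, r^6, r^8, r^10, r^12, r^14, rs, r^3s, r^5s, r^7s, r^9s, r^11s, r^13s, r^15s}, so |H| = 16.

16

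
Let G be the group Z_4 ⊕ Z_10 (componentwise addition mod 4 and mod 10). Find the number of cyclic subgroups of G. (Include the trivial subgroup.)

12

Group the elements of G by the cyclic subgroup they generate; each cyclic subgroup of order d accounts for φ(d) elements.
Cyclic subgroups by order — order 1: 1; order 2: 3; order 4: 2; order 5: 1; order 10: 3; order 20: 2.
Total: 12.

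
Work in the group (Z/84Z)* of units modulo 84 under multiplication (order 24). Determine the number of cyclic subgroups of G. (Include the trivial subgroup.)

Group the elements of G by the cyclic subgroup they generate; each cyclic subgroup of order d accounts for φ(d) elements.
Cyclic subgroups by order — order 1: 1; order 2: 7; order 3: 1; order 6: 7.
Total: 16.

16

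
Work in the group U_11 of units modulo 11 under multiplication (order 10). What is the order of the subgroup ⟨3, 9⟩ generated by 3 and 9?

|⟨3⟩| = 5 and |⟨9⟩| = 5, so |H| is a multiple of lcm(5, 5) = 5 and divides |G| = 10.
Closing under the operation: H = {1, 3, 4, 5, 9}, so |H| = 5.

5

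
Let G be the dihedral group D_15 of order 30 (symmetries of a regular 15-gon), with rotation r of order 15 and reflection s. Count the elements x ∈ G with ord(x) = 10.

No element of G has order 10 (even though 10 | 30).

0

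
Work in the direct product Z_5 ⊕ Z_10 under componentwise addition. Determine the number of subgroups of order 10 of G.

|G| = 50 and 10 | 50, so subgroups of order 10 are possible by Lagrange.
The subgroups of order 10 are: {(0,0), (0,1), (0,2), (0,3), (0,4), (0,5), (0,6), (0,7), (0,8), (0,9)}; {(0,0), (0,5), (1,0), (1,5), (2,0), (2,5), (3,0), (3,5), (4,0), (4,5)}; {(0,0), (0,5), (1,1), (1,6), (2,2), (2,7), (3,3), (3,8), (4,4), (4,9)}; {(0,0), (0,5), (1,2), (1,7), (2,4), (2,9), (3,1), (3,6), (4,3), (4,8)}; … (6 in all).
So G has 6 subgroups of order 10.

6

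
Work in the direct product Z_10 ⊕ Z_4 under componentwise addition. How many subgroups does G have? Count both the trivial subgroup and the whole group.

|G| = 40, so by Lagrange every subgroup order divides 40. Divisors: 1, 2, 4, 5, 8, 10, 20, 40.
Subgroups by order — order 1: 1; order 2: 3; order 4: 3; order 5: 1; order 8: 1; order 10: 3; order 20: 3; order 40: 1.
Total: 1 + 3 + 3 + 1 + 1 + 3 + 3 + 1 = 16.

16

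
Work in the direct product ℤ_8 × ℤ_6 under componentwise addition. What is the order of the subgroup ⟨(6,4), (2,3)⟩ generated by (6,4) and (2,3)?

24

|⟨(6,4)⟩| = 12 and |⟨(2,3)⟩| = 4, so |H| is a multiple of lcm(12, 4) = 12 and divides |G| = 48.
Closing under the operation: H = {(0,0), (0,1), (0,2), (0,3), (0,4), (0,5), (2,0), (2,1), (2,2), (2,3), (2,4), (2,5), (4,0), (4,1), (4,2), (4,3), (4,4), (4,5), (6,0), (6,1), (6,2), (6,3), (6,4), (6,5)}, so |H| = 24.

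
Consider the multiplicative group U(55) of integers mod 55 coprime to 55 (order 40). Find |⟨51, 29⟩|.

|⟨51⟩| = 10 and |⟨29⟩| = 10, so |H| is a multiple of lcm(10, 10) = 10 and divides |G| = 40.
Closing under the operation: H = {1, 4, 6, 9, 14, 16, 19, 21, 24, 26, 29, 31, 34, 36, 39, 41, 46, 49, 51, 54}, so |H| = 20.

20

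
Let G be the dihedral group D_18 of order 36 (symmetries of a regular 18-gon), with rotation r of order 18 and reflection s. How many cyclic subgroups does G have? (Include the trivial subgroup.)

24

A cyclic subgroup of order d is generated by each of its φ(d) elements of order d, so the cyclic subgroups of order d number (#elements of order d)/φ(d).
Cyclic subgroups by order — order 1: 1; order 2: 19; order 3: 1; order 6: 1; order 9: 1; order 18: 1.
Total: 24.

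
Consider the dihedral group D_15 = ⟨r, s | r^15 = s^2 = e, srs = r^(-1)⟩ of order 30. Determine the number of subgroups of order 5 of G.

|G| = 30 and 5 | 30, so subgroups of order 5 are possible by Lagrange.
The subgroups of order 5 are: {e, r^3, r^6, r^9, r^12}.
So G has 1 subgroup of order 5.

1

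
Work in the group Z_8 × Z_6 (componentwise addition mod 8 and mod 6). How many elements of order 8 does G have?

8

An element (a,b) has order lcm(ord(a), ord(b)); count pairs with lcm equal to 8.
Enumerating gives 8 such elements.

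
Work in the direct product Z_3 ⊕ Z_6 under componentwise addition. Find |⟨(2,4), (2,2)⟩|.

9

|⟨(2,4)⟩| = 3 and |⟨(2,2)⟩| = 3, so |H| is a multiple of lcm(3, 3) = 3 and divides |G| = 18.
Closing under the operation: H = {(0,0), (0,2), (0,4), (1,0), (1,2), (1,4), (2,0), (2,2), (2,4)}, so |H| = 9.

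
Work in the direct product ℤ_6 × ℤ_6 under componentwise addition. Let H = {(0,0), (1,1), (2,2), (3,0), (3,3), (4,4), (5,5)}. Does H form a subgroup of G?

|H| = 7 does not divide |G| = 36, so by Lagrange H is not a subgroup.

No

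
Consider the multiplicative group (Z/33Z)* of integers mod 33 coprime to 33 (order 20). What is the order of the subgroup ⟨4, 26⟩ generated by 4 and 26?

10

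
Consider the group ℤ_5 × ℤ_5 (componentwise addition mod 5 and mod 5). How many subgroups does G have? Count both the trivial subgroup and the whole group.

|G| = 25, so by Lagrange every subgroup order divides 25. Divisors: 1, 5, 25.
Subgroups by order — order 1: 1; order 5: 6; order 25: 1.
Total: 1 + 6 + 1 = 8.

8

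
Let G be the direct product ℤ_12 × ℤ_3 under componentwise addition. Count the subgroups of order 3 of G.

|G| = 36 and 3 | 36, so subgroups of order 3 are possible by Lagrange.
The subgroups of order 3 are: {(0,0), (0,1), (0,2)}; {(0,0), (4,0), (8,0)}; {(0,0), (4,1), (8,2)}; {(0,0), (4,2), (8,1)}.
So G has 4 subgroups of order 3.

4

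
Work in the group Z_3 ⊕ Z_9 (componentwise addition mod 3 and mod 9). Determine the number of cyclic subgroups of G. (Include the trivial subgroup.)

8

A cyclic subgroup of order d is generated by each of its φ(d) elements of order d, so the cyclic subgroups of order d number (#elements of order d)/φ(d).
Cyclic subgroups by order — order 1: 1; order 3: 4; order 9: 3.
Total: 8.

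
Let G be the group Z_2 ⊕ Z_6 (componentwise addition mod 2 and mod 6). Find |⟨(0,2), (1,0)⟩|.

|⟨(0,2)⟩| = 3 and |⟨(1,0)⟩| = 2, so |H| is a multiple of lcm(3, 2) = 6 and divides |G| = 12.
Closing under the operation: H = {(0,0), (0,2), (0,4), (1,0), (1,2), (1,4)}, so |H| = 6.

6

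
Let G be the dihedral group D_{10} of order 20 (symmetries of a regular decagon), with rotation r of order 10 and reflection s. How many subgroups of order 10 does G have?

3

|G| = 20 and 10 | 20, so subgroups of order 10 are possible by Lagrange.
The subgroups of order 10 are: {e, r, r^2, r^3, r^4, r^5, r^6, r^7, r^8, r^9}; {e, r^2, r^4, r^6, r^8, s, r^2s, r^4s, r^6s, r^8s}; {e, r^2, r^4, r^6, r^8, rs, r^3s, r^5s, r^7s, r^9s}.
So G has 3 subgroups of order 10.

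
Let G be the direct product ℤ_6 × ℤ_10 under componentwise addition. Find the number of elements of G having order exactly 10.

12

An element (a,b) has order lcm(ord(a), ord(b)); count pairs with lcm equal to 10.
Enumerating gives 12 such elements.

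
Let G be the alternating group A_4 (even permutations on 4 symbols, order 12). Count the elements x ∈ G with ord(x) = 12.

0

No element of G has order 12 (even though 12 | 12).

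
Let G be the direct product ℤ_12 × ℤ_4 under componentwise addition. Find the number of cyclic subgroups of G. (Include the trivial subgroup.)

20

Each element a generates a cyclic subgroup ⟨a⟩; distinct elements may generate the same one (a cyclic group of order d has φ(d) generators).
Cyclic subgroups by order — order 1: 1; order 2: 3; order 3: 1; order 4: 6; order 6: 3; order 12: 6.
Total: 20.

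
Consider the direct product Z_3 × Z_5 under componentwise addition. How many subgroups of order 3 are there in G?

1

|G| = 15 and 3 | 15, so subgroups of order 3 are possible by Lagrange.
The subgroups of order 3 are: {(0,0), (1,0), (2,0)}.
So G has 1 subgroup of order 3.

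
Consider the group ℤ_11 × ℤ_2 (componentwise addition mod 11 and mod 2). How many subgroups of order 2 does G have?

|G| = 22 and 2 | 22, so subgroups of order 2 are possible by Lagrange.
The subgroups of order 2 are: {(0,0), (0,1)}.
So G has 1 subgroup of order 2.

1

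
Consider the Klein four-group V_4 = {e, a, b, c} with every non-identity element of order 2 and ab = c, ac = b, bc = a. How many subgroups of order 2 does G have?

|G| = 4 and 2 | 4, so subgroups of order 2 are possible by Lagrange.
The subgroups of order 2 are: {e, a}; {e, b}; {e, c}.
So G has 3 subgroups of order 2.

3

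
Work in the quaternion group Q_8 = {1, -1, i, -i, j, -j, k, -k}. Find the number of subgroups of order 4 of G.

3

|G| = 8 and 4 | 8, so subgroups of order 4 are possible by Lagrange.
The subgroups of order 4 are: {1, -1, i, -i}; {1, -1, j, -j}; {1, -1, k, -k}.
So G has 3 subgroups of order 4.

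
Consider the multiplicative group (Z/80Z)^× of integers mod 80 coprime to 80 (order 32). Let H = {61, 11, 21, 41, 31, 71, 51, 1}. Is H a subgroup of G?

|H| = 8 divides |G| = 32, consistent with Lagrange.
H contains the identity, every element's inverse is in H, and H is closed under ·: it is a subgroup.

Yes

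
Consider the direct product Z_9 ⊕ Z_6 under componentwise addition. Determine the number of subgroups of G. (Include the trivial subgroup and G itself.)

|G| = 54, so by Lagrange every subgroup order divides 54. Divisors: 1, 2, 3, 6, 9, 18, 27, 54.
Subgroups by order — order 1: 1; order 2: 1; order 3: 4; order 6: 4; order 9: 4; order 18: 4; order 27: 1; order 54: 1.
Total: 1 + 1 + 4 + 4 + 4 + 4 + 1 + 1 = 20.

20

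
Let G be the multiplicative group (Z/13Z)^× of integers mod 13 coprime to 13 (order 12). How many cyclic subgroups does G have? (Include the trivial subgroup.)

Each element a generates a cyclic subgroup ⟨a⟩; distinct elements may generate the same one (a cyclic group of order d has φ(d) generators).
Cyclic subgroups by order — order 1: 1; order 2: 1; order 3: 1; order 4: 1; order 6: 1; order 12: 1.
Total: 6.

6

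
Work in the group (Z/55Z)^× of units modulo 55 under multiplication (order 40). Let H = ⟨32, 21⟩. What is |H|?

8

|⟨32⟩| = 4 and |⟨21⟩| = 2, so |H| is a multiple of lcm(4, 2) = 4 and divides |G| = 40.
Closing under the operation: H = {1, 12, 21, 23, 32, 34, 43, 54}, so |H| = 8.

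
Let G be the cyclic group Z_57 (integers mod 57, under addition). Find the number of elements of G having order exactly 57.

In a cyclic group of order 57, the number of elements of order d (for d | 57) is φ(d).
φ(57) = 36.

36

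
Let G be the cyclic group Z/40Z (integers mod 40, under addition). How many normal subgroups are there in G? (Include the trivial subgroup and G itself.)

8

G is abelian, so every subgroup is normal.
G has 8 subgroups in total, hence 8 normal subgroups.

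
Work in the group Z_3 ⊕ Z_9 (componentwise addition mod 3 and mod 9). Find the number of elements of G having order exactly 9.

An element (a,b) has order lcm(ord(a), ord(b)); count pairs with lcm equal to 9.
Enumerating gives 18 such elements.

18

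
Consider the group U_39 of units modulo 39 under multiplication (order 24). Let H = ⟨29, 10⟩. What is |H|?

12

|⟨29⟩| = 6 and |⟨10⟩| = 6, so |H| is a multiple of lcm(6, 6) = 6 and divides |G| = 24.
Closing under the operation: H = {1, 4, 10, 14, 16, 17, 22, 23, 25, 29, 35, 38}, so |H| = 12.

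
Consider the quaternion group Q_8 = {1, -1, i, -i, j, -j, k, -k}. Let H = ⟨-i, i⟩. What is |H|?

|⟨-i⟩| = 4 and |⟨i⟩| = 4, so |H| is a multiple of lcm(4, 4) = 4 and divides |G| = 8.
Closing under the operation: H = {1, -1, i, -i}, so |H| = 4.

4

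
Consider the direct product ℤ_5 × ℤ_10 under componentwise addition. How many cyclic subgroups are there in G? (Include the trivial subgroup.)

14

Group the elements of G by the cyclic subgroup they generate; each cyclic subgroup of order d accounts for φ(d) elements.
Cyclic subgroups by order — order 1: 1; order 2: 1; order 5: 6; order 10: 6.
Total: 14.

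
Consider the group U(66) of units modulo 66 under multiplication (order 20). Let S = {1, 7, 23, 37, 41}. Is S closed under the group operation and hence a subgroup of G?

No

37 ∈ S but its inverse 25 ∉ S, so S is not a subgroup.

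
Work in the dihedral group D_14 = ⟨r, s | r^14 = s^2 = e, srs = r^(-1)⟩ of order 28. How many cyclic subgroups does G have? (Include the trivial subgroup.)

Each element a generates a cyclic subgroup ⟨a⟩; distinct elements may generate the same one (a cyclic group of order d has φ(d) generators).
Cyclic subgroups by order — order 1: 1; order 2: 15; order 7: 1; order 14: 1.
Total: 18.

18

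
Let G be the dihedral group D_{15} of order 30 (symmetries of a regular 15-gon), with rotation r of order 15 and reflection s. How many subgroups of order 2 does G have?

|G| = 30 and 2 | 30, so subgroups of order 2 are possible by Lagrange.
The subgroups of order 2 are: {e, r^10s}; {e, r^11s}; {e, r^12s}; {e, r^13s}; … (15 in all).
So G has 15 subgroups of order 2.

15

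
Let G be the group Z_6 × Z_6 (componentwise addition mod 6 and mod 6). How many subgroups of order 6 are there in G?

12

|G| = 36 and 6 | 36, so subgroups of order 6 are possible by Lagrange.
The subgroups of order 6 are: {(0,0), (0,1), (0,2), (0,3), (0,4), (0,5)}; {(0,0), (0,2), (0,4), (3,0), (3,2), (3,4)}; {(0,0), (0,2), (0,4), (3,1), (3,3), (3,5)}; {(0,0), (0,3), (2,0), (2,3), (4,0), (4,3)}; … (12 in all).
So G has 12 subgroups of order 6.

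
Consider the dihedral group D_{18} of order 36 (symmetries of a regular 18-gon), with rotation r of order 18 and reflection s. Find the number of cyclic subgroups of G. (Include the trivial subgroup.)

A cyclic subgroup of order d is generated by each of its φ(d) elements of order d, so the cyclic subgroups of order d number (#elements of order d)/φ(d).
Cyclic subgroups by order — order 1: 1; order 2: 19; order 3: 1; order 6: 1; order 9: 1; order 18: 1.
Total: 24.

24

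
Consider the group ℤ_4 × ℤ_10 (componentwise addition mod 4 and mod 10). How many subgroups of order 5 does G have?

|G| = 40 and 5 | 40, so subgroups of order 5 are possible by Lagrange.
The subgroups of order 5 are: {(0,0), (0,2), (0,4), (0,6), (0,8)}.
So G has 1 subgroup of order 5.

1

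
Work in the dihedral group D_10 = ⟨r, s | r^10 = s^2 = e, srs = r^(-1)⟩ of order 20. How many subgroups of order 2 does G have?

|G| = 20 and 2 | 20, so subgroups of order 2 are possible by Lagrange.
The subgroups of order 2 are: {e, r^2s}; {e, r^3s}; {e, r^4s}; {e, r^5}; … (11 in all).
So G has 11 subgroups of order 2.

11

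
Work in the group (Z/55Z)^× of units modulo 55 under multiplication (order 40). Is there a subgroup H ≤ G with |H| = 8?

8 | 40. A subgroup of order 8 is {1, 12, 21, 23, 32, 34, 43, 54}.

Yes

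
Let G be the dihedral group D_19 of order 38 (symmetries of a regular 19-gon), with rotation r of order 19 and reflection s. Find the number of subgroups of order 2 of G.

|G| = 38 and 2 | 38, so subgroups of order 2 are possible by Lagrange.
The subgroups of order 2 are: {e, r^10s}; {e, r^11s}; {e, r^12s}; {e, r^13s}; … (19 in all).
So G has 19 subgroups of order 2.

19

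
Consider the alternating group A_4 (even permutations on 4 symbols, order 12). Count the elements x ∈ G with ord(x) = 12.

0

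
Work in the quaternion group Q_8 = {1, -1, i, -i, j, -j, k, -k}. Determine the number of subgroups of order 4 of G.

|G| = 8 and 4 | 8, so subgroups of order 4 are possible by Lagrange.
The subgroups of order 4 are: {1, -1, i, -i}; {1, -1, j, -j}; {1, -1, k, -k}.
So G has 3 subgroups of order 4.

3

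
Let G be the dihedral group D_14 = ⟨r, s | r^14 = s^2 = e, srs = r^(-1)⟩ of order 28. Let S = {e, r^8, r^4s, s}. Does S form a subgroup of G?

No

r^8 ∈ S but its inverse r^6 ∉ S, so S is not a subgroup.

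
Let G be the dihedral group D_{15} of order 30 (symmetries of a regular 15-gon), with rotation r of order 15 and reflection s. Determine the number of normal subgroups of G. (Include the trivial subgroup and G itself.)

G has 28 subgroups. Checking conjugation-invariance by order — order 1: 1/1 normal; order 2: 0/15 normal; order 3: 1/1 normal; order 5: 1/1 normal; order 6: 0/5 normal; order 10: 0/3 normal; order 15: 1/1 normal; order 30: 1/1 normal.
Total normal subgroups: 5.

5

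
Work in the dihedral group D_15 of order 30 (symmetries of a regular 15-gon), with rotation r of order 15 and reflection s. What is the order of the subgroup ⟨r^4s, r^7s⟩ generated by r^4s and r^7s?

10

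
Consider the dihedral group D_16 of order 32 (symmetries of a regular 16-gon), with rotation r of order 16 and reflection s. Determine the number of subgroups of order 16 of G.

3

|G| = 32 and 16 | 32, so subgroups of order 16 are possible by Lagrange.
The subgroups of order 16 are: {e, r, r^2, r^3, r^4, r^5, r^6, r^7, r^8, r^9, r^10, r^11, r^12, r^13, r^14, r^15}; {e, r^2, r^4, r^6, r^8, r^10, r^12, r^14, s, r^2s, r^4s, r^6s, r^8s, r^10s, r^12s, r^14s}; {e, r^2, r^4, r^6, r^8, r^10, r^12, r^14, rs, r^3s, r^5s, r^7s, r^9s, r^11s, r^13s, r^15s}.
So G has 3 subgroups of order 16.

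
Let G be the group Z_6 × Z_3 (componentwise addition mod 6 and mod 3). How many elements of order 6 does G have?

8

An element (a,b) has order lcm(ord(a), ord(b)); count pairs with lcm equal to 6.
Enumerating gives 8 such elements.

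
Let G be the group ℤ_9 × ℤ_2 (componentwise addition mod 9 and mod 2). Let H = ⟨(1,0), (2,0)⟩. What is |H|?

9

|⟨(1,0)⟩| = 9 and |⟨(2,0)⟩| = 9, so |H| is a multiple of lcm(9, 9) = 9 and divides |G| = 18.
Closing under the operation: H = {(0,0), (1,0), (2,0), (3,0), (4,0), (5,0), (6,0), (7,0), (8,0)}, so |H| = 9.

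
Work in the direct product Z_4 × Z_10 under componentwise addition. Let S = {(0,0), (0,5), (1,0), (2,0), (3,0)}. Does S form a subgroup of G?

No

Closure fails: (0,5) + (1,0) = (1,5) ∉ S. So S is not a subgroup.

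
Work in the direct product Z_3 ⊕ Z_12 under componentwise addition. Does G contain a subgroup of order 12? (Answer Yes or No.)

12 | 36. A subgroup of order 12 is {(0,0), (0,1), (0,2), (0,3), (0,4), (0,5), (0,6), (0,7), (0,8), (0,9), (0,10), (0,11)}.

Yes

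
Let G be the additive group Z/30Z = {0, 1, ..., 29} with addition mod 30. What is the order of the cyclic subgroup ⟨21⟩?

10

In Z/30Z, the order of an element a is n/gcd(a, n).
gcd(21, 30) = 3, so |⟨21⟩| = 30/3 = 10.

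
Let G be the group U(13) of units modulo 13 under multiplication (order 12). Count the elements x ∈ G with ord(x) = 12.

4

The elements of order 12 are: 2, 6, 7, 11.
That's 4.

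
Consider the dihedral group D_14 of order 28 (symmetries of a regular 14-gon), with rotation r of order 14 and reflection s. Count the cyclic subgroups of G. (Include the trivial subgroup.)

Each element a generates a cyclic subgroup ⟨a⟩; distinct elements may generate the same one (a cyclic group of order d has φ(d) generators).
Cyclic subgroups by order — order 1: 1; order 2: 15; order 7: 1; order 14: 1.
Total: 18.

18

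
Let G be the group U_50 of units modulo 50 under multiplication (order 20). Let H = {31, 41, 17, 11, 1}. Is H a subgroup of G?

No

17 ∈ H but its inverse 3 ∉ H, so H is not a subgroup.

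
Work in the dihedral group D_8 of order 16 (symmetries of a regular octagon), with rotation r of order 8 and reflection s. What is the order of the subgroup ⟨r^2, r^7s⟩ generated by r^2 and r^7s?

|⟨r^2⟩| = 4 and |⟨r^7s⟩| = 2, so |H| is a multiple of lcm(4, 2) = 4 and divides |G| = 16.
Closing under the operation: H = {e, r^2, r^4, r^6, rs, r^3s, r^5s, r^7s}, so |H| = 8.

8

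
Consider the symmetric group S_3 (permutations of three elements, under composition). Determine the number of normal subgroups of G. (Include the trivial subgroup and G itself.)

3

G has 6 subgroups. Checking conjugation-invariance by order — order 1: 1/1 normal; order 2: 0/3 normal; order 3: 1/1 normal; order 6: 1/1 normal.
Total normal subgroups: 3.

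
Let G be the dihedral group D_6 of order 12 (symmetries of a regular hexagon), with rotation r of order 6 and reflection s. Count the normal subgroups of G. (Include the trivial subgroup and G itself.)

G has 16 subgroups. Checking conjugation-invariance by order — order 1: 1/1 normal; order 2: 1/7 normal; order 3: 1/1 normal; order 4: 0/3 normal; order 6: 3/3 normal; order 12: 1/1 normal.
Total normal subgroups: 7.

7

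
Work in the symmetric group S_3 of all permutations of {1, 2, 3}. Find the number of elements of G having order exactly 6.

No element of G has order 6 (even though 6 | 6).

0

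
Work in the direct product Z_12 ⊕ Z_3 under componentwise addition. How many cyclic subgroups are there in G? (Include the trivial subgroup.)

15

Each element a generates a cyclic subgroup ⟨a⟩; distinct elements may generate the same one (a cyclic group of order d has φ(d) generators).
Cyclic subgroups by order — order 1: 1; order 2: 1; order 3: 4; order 4: 1; order 6: 4; order 12: 4.
Total: 15.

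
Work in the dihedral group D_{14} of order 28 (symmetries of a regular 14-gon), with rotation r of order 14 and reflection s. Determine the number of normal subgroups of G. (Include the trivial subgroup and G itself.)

G has 28 subgroups. Checking conjugation-invariance by order — order 1: 1/1 normal; order 2: 1/15 normal; order 4: 0/7 normal; order 7: 1/1 normal; order 14: 3/3 normal; order 28: 1/1 normal.
Total normal subgroups: 7.

7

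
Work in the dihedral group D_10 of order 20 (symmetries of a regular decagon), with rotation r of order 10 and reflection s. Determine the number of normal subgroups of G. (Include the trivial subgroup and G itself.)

G has 22 subgroups. Checking conjugation-invariance by order — order 1: 1/1 normal; order 2: 1/11 normal; order 4: 0/5 normal; order 5: 1/1 normal; order 10: 3/3 normal; order 20: 1/1 normal.
Total normal subgroups: 7.

7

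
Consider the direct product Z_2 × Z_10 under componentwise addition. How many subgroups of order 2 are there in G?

3

|G| = 20 and 2 | 20, so subgroups of order 2 are possible by Lagrange.
The subgroups of order 2 are: {(0,0), (0,5)}; {(0,0), (1,0)}; {(0,0), (1,5)}.
So G has 3 subgroups of order 2.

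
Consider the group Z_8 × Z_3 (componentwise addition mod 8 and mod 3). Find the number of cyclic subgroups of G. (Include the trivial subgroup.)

Group the elements of G by the cyclic subgroup they generate; each cyclic subgroup of order d accounts for φ(d) elements.
Cyclic subgroups by order — order 1: 1; order 2: 1; order 3: 1; order 4: 1; order 6: 1; order 8: 1; order 12: 1; order 24: 1.
Total: 8.

8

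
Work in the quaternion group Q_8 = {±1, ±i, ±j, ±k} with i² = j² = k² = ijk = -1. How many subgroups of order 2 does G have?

1

|G| = 8 and 2 | 8, so subgroups of order 2 are possible by Lagrange.
The subgroups of order 2 are: {1, -1}.
So G has 1 subgroup of order 2.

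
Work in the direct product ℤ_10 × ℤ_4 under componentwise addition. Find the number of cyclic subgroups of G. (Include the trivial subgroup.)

12

Each element a generates a cyclic subgroup ⟨a⟩; distinct elements may generate the same one (a cyclic group of order d has φ(d) generators).
Cyclic subgroups by order — order 1: 1; order 2: 3; order 4: 2; order 5: 1; order 10: 3; order 20: 2.
Total: 12.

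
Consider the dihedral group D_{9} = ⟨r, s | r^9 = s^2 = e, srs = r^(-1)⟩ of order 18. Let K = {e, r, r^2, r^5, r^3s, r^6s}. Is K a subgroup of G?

r ∈ K but its inverse r^8 ∉ K, so K is not a subgroup.

No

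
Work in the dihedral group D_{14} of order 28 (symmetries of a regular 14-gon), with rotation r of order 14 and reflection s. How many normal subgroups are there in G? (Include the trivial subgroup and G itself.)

7

G has 28 subgroups. Checking conjugation-invariance by order — order 1: 1/1 normal; order 2: 1/15 normal; order 4: 0/7 normal; order 7: 1/1 normal; order 14: 3/3 normal; order 28: 1/1 normal.
Total normal subgroups: 7.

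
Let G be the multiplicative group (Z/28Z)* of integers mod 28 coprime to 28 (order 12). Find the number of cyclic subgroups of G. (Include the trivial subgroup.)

8

A cyclic subgroup of order d is generated by each of its φ(d) elements of order d, so the cyclic subgroups of order d number (#elements of order d)/φ(d).
Cyclic subgroups by order — order 1: 1; order 2: 3; order 3: 1; order 6: 3.
Total: 8.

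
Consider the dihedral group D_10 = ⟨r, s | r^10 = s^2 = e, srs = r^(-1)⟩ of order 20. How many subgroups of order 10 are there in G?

|G| = 20 and 10 | 20, so subgroups of order 10 are possible by Lagrange.
The subgroups of order 10 are: {e, r, r^2, r^3, r^4, r^5, r^6, r^7, r^8, r^9}; {e, r^2, r^4, r^6, r^8, s, r^2s, r^4s, r^6s, r^8s}; {e, r^2, r^4, r^6, r^8, rs, r^3s, r^5s, r^7s, r^9s}.
So G has 3 subgroups of order 10.

3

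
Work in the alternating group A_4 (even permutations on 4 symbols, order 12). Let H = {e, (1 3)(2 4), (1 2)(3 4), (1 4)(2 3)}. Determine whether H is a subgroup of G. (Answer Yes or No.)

|H| = 4 divides |G| = 12, consistent with Lagrange.
H contains the identity, every element's inverse is in H, and H is closed under ∘: it is a subgroup.

Yes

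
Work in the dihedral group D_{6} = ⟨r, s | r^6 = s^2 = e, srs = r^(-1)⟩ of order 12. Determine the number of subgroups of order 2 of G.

7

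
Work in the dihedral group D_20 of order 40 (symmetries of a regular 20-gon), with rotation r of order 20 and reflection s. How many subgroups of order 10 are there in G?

5

|G| = 40 and 10 | 40, so subgroups of order 10 are possible by Lagrange.
The subgroups of order 10 are: {e, r^2, r^4, r^6, r^8, r^10, r^12, r^14, r^16, r^18}; {e, r^4, r^8, r^12, r^16, r^2s, r^6s, r^10s, r^14s, r^18s}; {e, r^4, r^8, r^12, r^16, r^3s, r^7s, r^11s, r^15s, r^19s}; {e, r^4, r^8, r^12, r^16, s, r^4s, r^8s, r^12s, r^16s}; … (5 in all).
So G has 5 subgroups of order 10.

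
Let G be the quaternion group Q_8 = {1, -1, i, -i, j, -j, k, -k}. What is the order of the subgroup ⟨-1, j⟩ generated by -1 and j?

4

|⟨-1⟩| = 2 and |⟨j⟩| = 4, so |H| is a multiple of lcm(2, 4) = 4 and divides |G| = 8.
Closing under the operation: H = {1, -1, j, -j}, so |H| = 4.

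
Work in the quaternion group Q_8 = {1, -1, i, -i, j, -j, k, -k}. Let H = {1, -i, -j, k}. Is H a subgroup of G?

No

-i ∈ H but its inverse i ∉ H, so H is not a subgroup.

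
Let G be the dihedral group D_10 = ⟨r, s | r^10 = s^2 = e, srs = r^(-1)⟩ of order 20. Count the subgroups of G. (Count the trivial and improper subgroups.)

22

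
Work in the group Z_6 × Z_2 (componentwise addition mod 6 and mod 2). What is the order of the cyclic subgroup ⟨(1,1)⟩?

The order of (1,1) in Z_6 × Z_2 is lcm(ord(1) in Z_6, ord(1) in Z_2).
ord(1) = 6 and ord(1) = 2, so |⟨(1,1)⟩| = lcm(6, 2) = 6.

6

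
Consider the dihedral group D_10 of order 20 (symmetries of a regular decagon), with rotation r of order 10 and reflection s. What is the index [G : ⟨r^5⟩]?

10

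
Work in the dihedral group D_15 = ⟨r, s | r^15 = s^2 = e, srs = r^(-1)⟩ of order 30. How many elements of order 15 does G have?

The elements of order 15 are: r, r^2, r^4, r^7, r^8, r^11, r^13, r^14.
That's 8.

8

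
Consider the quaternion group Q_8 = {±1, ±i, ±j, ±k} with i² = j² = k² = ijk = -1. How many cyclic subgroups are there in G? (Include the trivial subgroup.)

5

Group the elements of G by the cyclic subgroup they generate; each cyclic subgroup of order d accounts for φ(d) elements.
Cyclic subgroups by order — order 1: 1; order 2: 1; order 4: 3.
Total: 5.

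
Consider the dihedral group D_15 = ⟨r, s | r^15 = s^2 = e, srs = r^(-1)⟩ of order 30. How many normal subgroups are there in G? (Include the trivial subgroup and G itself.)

5

G has 28 subgroups. Checking conjugation-invariance by order — order 1: 1/1 normal; order 2: 0/15 normal; order 3: 1/1 normal; order 5: 1/1 normal; order 6: 0/5 normal; order 10: 0/3 normal; order 15: 1/1 normal; order 30: 1/1 normal.
Total normal subgroups: 5.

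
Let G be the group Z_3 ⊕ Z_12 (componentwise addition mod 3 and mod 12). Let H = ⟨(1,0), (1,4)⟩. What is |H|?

9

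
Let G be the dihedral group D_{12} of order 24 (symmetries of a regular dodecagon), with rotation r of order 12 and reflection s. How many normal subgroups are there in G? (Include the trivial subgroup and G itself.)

9

G has 34 subgroups. Checking conjugation-invariance by order — order 1: 1/1 normal; order 2: 1/13 normal; order 3: 1/1 normal; order 4: 1/7 normal; order 6: 1/5 normal; order 8: 0/3 normal; order 12: 3/3 normal; order 24: 1/1 normal.
Total normal subgroups: 9.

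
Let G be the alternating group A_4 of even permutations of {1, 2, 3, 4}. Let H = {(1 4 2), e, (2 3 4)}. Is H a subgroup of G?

(2 3 4) ∈ H but its inverse (2 4 3) ∉ H, so H is not a subgroup.

No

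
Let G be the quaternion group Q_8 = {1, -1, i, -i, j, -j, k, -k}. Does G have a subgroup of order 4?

4 | 8. A subgroup of order 4 is {1, -1, i, -i}.

Yes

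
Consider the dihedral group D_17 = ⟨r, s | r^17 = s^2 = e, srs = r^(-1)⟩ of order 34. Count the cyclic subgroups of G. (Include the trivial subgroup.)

19

Group the elements of G by the cyclic subgroup they generate; each cyclic subgroup of order d accounts for φ(d) elements.
Cyclic subgroups by order — order 1: 1; order 2: 17; order 17: 1.
Total: 19.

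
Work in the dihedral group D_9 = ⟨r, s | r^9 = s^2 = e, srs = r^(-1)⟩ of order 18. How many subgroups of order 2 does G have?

|G| = 18 and 2 | 18, so subgroups of order 2 are possible by Lagrange.
The subgroups of order 2 are: {e, r^2s}; {e, r^3s}; {e, r^4s}; {e, r^5s}; … (9 in all).
So G has 9 subgroups of order 2.

9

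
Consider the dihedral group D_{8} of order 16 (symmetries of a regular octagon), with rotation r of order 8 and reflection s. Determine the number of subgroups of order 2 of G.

9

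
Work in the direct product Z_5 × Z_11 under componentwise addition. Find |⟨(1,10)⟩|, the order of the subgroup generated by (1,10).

The order of (1,10) in Z_5 × Z_11 is lcm(ord(1) in Z_5, ord(10) in Z_11).
ord(1) = 5 and ord(10) = 11, so |⟨(1,10)⟩| = lcm(5, 11) = 55.

55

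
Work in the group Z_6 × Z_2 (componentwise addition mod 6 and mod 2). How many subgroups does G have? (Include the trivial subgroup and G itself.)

|G| = 12, so by Lagrange every subgroup order divides 12. Divisors: 1, 2, 3, 4, 6, 12.
Subgroups by order — order 1: 1; order 2: 3; order 3: 1; order 4: 1; order 6: 3; order 12: 1.
Total: 1 + 3 + 1 + 1 + 3 + 1 = 10.

10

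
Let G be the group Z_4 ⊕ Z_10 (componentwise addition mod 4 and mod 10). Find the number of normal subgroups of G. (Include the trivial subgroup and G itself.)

16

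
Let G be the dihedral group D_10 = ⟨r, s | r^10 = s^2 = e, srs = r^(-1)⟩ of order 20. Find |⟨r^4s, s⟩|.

|⟨r^4s⟩| = 2 and |⟨s⟩| = 2, so |H| is a multiple of lcm(2, 2) = 2 and divides |G| = 20.
Closing under the operation: H = {e, r^2, r^4, r^6, r^8, s, r^2s, r^4s, r^6s, r^8s}, so |H| = 10.

10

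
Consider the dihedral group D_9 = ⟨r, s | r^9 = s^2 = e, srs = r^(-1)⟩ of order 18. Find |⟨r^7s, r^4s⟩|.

6

|⟨r^7s⟩| = 2 and |⟨r^4s⟩| = 2, so |H| is a multiple of lcm(2, 2) = 2 and divides |G| = 18.
Closing under the operation: H = {e, r^3, r^6, rs, r^4s, r^7s}, so |H| = 6.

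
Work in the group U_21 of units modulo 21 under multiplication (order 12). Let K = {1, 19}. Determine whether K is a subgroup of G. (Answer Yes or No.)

No

19 ∈ K but its inverse 10 ∉ K, so K is not a subgroup.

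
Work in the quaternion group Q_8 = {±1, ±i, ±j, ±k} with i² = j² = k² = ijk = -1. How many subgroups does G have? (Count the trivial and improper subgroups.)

6

|G| = 8, so by Lagrange every subgroup order divides 8. Divisors: 1, 2, 4, 8.
Subgroups by order — order 1: 1; order 2: 1; order 4: 3; order 8: 1.
Total: 1 + 1 + 3 + 1 = 6.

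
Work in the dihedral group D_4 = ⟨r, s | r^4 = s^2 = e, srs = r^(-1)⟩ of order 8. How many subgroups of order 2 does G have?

|G| = 8 and 2 | 8, so subgroups of order 2 are possible by Lagrange.
The subgroups of order 2 are: {e, r^2}; {e, r^2s}; {e, r^3s}; {e, rs}; … (5 in all).
So G has 5 subgroups of order 2.

5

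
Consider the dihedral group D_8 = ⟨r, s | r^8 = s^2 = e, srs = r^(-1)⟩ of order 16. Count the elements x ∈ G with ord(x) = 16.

0

No element of G has order 16 (even though 16 | 16).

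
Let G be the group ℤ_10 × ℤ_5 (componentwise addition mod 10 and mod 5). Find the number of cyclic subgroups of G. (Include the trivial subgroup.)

14

A cyclic subgroup of order d is generated by each of its φ(d) elements of order d, so the cyclic subgroups of order d number (#elements of order d)/φ(d).
Cyclic subgroups by order — order 1: 1; order 2: 1; order 5: 6; order 10: 6.
Total: 14.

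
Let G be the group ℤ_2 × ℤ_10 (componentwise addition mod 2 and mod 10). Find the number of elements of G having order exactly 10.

An element (a,b) has order lcm(ord(a), ord(b)); count pairs with lcm equal to 10.
Enumerating gives 12 such elements.

12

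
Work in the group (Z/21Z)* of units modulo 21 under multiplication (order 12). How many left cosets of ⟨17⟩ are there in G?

2

|⟨17⟩| = 6 and |G| = 12.
By Lagrange, [G : H] = |G|/|H| = 12/6 = 2.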